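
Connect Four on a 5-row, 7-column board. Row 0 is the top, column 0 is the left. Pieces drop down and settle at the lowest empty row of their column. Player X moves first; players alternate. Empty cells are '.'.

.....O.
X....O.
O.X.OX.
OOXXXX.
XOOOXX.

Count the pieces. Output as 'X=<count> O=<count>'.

X=10 O=9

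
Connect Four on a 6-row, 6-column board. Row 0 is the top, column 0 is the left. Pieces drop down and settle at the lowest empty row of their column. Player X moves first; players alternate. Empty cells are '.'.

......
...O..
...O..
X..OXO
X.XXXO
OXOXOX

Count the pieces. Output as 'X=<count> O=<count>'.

X=9 O=8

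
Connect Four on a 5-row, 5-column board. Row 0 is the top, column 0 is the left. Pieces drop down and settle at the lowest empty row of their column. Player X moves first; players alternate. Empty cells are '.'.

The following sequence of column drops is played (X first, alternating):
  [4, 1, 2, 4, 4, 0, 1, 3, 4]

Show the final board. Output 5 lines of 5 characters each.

Answer: .....
....X
....X
.X..O
OOXOX

Derivation:
Move 1: X drops in col 4, lands at row 4
Move 2: O drops in col 1, lands at row 4
Move 3: X drops in col 2, lands at row 4
Move 4: O drops in col 4, lands at row 3
Move 5: X drops in col 4, lands at row 2
Move 6: O drops in col 0, lands at row 4
Move 7: X drops in col 1, lands at row 3
Move 8: O drops in col 3, lands at row 4
Move 9: X drops in col 4, lands at row 1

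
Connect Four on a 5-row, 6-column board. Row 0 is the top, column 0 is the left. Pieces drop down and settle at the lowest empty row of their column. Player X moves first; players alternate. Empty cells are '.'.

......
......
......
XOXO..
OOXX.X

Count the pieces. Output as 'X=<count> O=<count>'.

X=5 O=4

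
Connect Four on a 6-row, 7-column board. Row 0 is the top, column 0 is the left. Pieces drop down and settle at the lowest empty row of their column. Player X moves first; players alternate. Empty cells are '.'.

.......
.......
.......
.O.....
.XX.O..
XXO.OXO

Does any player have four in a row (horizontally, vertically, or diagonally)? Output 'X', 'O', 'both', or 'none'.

none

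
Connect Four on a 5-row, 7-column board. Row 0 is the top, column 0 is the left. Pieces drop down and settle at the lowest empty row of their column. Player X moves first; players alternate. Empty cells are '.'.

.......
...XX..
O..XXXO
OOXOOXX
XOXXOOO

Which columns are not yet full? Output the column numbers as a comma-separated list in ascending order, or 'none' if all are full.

col 0: top cell = '.' → open
col 1: top cell = '.' → open
col 2: top cell = '.' → open
col 3: top cell = '.' → open
col 4: top cell = '.' → open
col 5: top cell = '.' → open
col 6: top cell = '.' → open

Answer: 0,1,2,3,4,5,6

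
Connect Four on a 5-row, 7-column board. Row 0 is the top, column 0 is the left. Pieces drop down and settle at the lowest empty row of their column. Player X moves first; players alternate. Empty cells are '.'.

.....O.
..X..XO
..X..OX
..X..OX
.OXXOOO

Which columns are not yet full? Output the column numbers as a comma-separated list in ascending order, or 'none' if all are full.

col 0: top cell = '.' → open
col 1: top cell = '.' → open
col 2: top cell = '.' → open
col 3: top cell = '.' → open
col 4: top cell = '.' → open
col 5: top cell = 'O' → FULL
col 6: top cell = '.' → open

Answer: 0,1,2,3,4,6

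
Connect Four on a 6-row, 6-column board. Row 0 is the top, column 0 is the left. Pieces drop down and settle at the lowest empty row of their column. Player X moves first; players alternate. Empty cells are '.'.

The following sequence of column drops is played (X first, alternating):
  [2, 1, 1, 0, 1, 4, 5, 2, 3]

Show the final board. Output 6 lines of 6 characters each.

Answer: ......
......
......
.X....
.XO...
OOXXOX

Derivation:
Move 1: X drops in col 2, lands at row 5
Move 2: O drops in col 1, lands at row 5
Move 3: X drops in col 1, lands at row 4
Move 4: O drops in col 0, lands at row 5
Move 5: X drops in col 1, lands at row 3
Move 6: O drops in col 4, lands at row 5
Move 7: X drops in col 5, lands at row 5
Move 8: O drops in col 2, lands at row 4
Move 9: X drops in col 3, lands at row 5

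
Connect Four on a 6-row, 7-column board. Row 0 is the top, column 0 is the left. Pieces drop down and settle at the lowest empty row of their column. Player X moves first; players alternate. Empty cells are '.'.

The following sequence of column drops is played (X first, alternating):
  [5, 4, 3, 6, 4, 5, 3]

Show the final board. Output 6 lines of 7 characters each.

Move 1: X drops in col 5, lands at row 5
Move 2: O drops in col 4, lands at row 5
Move 3: X drops in col 3, lands at row 5
Move 4: O drops in col 6, lands at row 5
Move 5: X drops in col 4, lands at row 4
Move 6: O drops in col 5, lands at row 4
Move 7: X drops in col 3, lands at row 4

Answer: .......
.......
.......
.......
...XXO.
...XOXO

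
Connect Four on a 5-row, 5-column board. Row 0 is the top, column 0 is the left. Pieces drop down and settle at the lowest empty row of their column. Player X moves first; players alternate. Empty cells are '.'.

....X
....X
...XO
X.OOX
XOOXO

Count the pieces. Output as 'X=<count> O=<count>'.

X=7 O=6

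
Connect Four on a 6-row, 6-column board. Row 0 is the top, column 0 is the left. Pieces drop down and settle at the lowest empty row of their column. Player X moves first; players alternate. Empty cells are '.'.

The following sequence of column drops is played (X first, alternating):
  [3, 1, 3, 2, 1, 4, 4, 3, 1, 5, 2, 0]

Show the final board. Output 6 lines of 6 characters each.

Move 1: X drops in col 3, lands at row 5
Move 2: O drops in col 1, lands at row 5
Move 3: X drops in col 3, lands at row 4
Move 4: O drops in col 2, lands at row 5
Move 5: X drops in col 1, lands at row 4
Move 6: O drops in col 4, lands at row 5
Move 7: X drops in col 4, lands at row 4
Move 8: O drops in col 3, lands at row 3
Move 9: X drops in col 1, lands at row 3
Move 10: O drops in col 5, lands at row 5
Move 11: X drops in col 2, lands at row 4
Move 12: O drops in col 0, lands at row 5

Answer: ......
......
......
.X.O..
.XXXX.
OOOXOO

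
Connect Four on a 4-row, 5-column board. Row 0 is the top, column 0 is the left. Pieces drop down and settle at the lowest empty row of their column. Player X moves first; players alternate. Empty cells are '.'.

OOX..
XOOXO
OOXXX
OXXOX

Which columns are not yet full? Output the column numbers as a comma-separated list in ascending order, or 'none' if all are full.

col 0: top cell = 'O' → FULL
col 1: top cell = 'O' → FULL
col 2: top cell = 'X' → FULL
col 3: top cell = '.' → open
col 4: top cell = '.' → open

Answer: 3,4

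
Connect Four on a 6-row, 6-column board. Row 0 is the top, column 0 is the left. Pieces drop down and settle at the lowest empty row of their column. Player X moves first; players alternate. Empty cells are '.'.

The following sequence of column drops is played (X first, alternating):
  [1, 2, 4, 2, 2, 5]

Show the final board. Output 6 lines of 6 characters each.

Answer: ......
......
......
..X...
..O...
.XO.XO

Derivation:
Move 1: X drops in col 1, lands at row 5
Move 2: O drops in col 2, lands at row 5
Move 3: X drops in col 4, lands at row 5
Move 4: O drops in col 2, lands at row 4
Move 5: X drops in col 2, lands at row 3
Move 6: O drops in col 5, lands at row 5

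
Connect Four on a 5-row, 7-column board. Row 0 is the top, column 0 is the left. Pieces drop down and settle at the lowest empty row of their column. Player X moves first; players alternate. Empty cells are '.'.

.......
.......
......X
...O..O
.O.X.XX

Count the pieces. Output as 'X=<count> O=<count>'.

X=4 O=3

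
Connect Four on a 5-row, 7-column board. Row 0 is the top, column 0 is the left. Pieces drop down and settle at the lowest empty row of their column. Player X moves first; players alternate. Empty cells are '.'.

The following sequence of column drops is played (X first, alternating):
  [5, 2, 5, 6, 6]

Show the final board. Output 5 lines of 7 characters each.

Answer: .......
.......
.......
.....XX
..O..XO

Derivation:
Move 1: X drops in col 5, lands at row 4
Move 2: O drops in col 2, lands at row 4
Move 3: X drops in col 5, lands at row 3
Move 4: O drops in col 6, lands at row 4
Move 5: X drops in col 6, lands at row 3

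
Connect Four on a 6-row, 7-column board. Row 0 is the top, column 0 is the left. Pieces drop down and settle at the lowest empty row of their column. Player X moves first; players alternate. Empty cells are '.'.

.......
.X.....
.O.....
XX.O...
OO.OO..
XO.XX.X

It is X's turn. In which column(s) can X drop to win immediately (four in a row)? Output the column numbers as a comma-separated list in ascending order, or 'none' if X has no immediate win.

col 0: drop X → no win
col 1: drop X → no win
col 2: drop X → no win
col 3: drop X → no win
col 4: drop X → no win
col 5: drop X → WIN!
col 6: drop X → no win

Answer: 5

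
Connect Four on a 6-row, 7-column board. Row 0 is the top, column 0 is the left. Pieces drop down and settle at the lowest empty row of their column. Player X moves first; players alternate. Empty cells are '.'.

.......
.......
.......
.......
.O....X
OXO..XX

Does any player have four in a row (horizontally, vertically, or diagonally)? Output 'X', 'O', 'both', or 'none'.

none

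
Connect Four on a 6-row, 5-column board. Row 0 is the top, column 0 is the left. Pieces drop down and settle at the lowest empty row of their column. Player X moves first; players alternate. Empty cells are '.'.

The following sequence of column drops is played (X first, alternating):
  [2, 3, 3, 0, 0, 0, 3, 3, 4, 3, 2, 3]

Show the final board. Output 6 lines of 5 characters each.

Move 1: X drops in col 2, lands at row 5
Move 2: O drops in col 3, lands at row 5
Move 3: X drops in col 3, lands at row 4
Move 4: O drops in col 0, lands at row 5
Move 5: X drops in col 0, lands at row 4
Move 6: O drops in col 0, lands at row 3
Move 7: X drops in col 3, lands at row 3
Move 8: O drops in col 3, lands at row 2
Move 9: X drops in col 4, lands at row 5
Move 10: O drops in col 3, lands at row 1
Move 11: X drops in col 2, lands at row 4
Move 12: O drops in col 3, lands at row 0

Answer: ...O.
...O.
...O.
O..X.
X.XX.
O.XOX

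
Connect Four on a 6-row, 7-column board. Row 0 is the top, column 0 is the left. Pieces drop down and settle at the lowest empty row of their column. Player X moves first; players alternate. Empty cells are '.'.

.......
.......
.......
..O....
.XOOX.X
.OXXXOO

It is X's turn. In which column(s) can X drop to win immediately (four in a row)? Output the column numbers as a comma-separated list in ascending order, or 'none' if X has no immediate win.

Answer: none

Derivation:
col 0: drop X → no win
col 1: drop X → no win
col 2: drop X → no win
col 3: drop X → no win
col 4: drop X → no win
col 5: drop X → no win
col 6: drop X → no win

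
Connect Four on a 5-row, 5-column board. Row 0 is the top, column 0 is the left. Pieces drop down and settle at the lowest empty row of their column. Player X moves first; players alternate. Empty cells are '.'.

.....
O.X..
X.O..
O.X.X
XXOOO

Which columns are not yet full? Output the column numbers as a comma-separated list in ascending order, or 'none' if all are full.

Answer: 0,1,2,3,4

Derivation:
col 0: top cell = '.' → open
col 1: top cell = '.' → open
col 2: top cell = '.' → open
col 3: top cell = '.' → open
col 4: top cell = '.' → open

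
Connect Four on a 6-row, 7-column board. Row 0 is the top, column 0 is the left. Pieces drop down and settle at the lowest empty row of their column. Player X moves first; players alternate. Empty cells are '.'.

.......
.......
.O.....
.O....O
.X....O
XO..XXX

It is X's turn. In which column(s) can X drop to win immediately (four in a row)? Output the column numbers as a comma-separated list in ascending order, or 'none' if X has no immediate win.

Answer: 3

Derivation:
col 0: drop X → no win
col 1: drop X → no win
col 2: drop X → no win
col 3: drop X → WIN!
col 4: drop X → no win
col 5: drop X → no win
col 6: drop X → no win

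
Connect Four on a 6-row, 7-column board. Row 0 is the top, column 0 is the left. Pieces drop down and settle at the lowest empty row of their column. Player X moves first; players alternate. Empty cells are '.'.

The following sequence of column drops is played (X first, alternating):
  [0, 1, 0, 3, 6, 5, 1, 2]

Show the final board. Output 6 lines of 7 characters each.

Move 1: X drops in col 0, lands at row 5
Move 2: O drops in col 1, lands at row 5
Move 3: X drops in col 0, lands at row 4
Move 4: O drops in col 3, lands at row 5
Move 5: X drops in col 6, lands at row 5
Move 6: O drops in col 5, lands at row 5
Move 7: X drops in col 1, lands at row 4
Move 8: O drops in col 2, lands at row 5

Answer: .......
.......
.......
.......
XX.....
XOOO.OX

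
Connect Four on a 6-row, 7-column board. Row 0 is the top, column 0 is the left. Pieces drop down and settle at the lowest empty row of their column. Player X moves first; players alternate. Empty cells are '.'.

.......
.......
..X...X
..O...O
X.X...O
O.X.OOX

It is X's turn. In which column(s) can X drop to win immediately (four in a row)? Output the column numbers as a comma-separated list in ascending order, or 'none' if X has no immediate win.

Answer: none

Derivation:
col 0: drop X → no win
col 1: drop X → no win
col 2: drop X → no win
col 3: drop X → no win
col 4: drop X → no win
col 5: drop X → no win
col 6: drop X → no win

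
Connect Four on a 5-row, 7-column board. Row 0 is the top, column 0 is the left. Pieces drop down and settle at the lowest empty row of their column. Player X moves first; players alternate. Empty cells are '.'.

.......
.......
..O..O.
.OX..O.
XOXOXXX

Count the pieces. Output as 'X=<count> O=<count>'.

X=6 O=6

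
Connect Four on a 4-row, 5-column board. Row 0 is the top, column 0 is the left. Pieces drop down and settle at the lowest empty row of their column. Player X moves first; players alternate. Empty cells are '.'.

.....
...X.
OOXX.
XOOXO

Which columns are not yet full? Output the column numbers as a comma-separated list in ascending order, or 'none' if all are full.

Answer: 0,1,2,3,4

Derivation:
col 0: top cell = '.' → open
col 1: top cell = '.' → open
col 2: top cell = '.' → open
col 3: top cell = '.' → open
col 4: top cell = '.' → open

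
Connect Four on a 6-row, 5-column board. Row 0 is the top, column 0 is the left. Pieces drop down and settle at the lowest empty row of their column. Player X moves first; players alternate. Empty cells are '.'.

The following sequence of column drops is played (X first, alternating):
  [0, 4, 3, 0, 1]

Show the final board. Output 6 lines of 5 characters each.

Answer: .....
.....
.....
.....
O....
XX.XO

Derivation:
Move 1: X drops in col 0, lands at row 5
Move 2: O drops in col 4, lands at row 5
Move 3: X drops in col 3, lands at row 5
Move 4: O drops in col 0, lands at row 4
Move 5: X drops in col 1, lands at row 5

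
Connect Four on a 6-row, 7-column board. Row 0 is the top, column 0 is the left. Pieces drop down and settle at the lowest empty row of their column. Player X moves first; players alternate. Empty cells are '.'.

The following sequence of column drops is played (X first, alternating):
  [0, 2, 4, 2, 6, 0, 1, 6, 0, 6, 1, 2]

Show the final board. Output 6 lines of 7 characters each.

Answer: .......
.......
.......
X.O...O
OXO...O
XXO.X.X

Derivation:
Move 1: X drops in col 0, lands at row 5
Move 2: O drops in col 2, lands at row 5
Move 3: X drops in col 4, lands at row 5
Move 4: O drops in col 2, lands at row 4
Move 5: X drops in col 6, lands at row 5
Move 6: O drops in col 0, lands at row 4
Move 7: X drops in col 1, lands at row 5
Move 8: O drops in col 6, lands at row 4
Move 9: X drops in col 0, lands at row 3
Move 10: O drops in col 6, lands at row 3
Move 11: X drops in col 1, lands at row 4
Move 12: O drops in col 2, lands at row 3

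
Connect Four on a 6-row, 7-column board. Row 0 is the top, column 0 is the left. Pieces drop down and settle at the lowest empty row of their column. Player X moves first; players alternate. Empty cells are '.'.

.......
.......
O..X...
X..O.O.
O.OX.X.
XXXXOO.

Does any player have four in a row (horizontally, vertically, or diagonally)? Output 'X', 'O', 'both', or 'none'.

X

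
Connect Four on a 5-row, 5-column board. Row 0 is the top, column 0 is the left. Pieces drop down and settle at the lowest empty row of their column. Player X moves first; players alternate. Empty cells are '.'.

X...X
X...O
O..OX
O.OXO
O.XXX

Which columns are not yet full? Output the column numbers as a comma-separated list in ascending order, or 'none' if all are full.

col 0: top cell = 'X' → FULL
col 1: top cell = '.' → open
col 2: top cell = '.' → open
col 3: top cell = '.' → open
col 4: top cell = 'X' → FULL

Answer: 1,2,3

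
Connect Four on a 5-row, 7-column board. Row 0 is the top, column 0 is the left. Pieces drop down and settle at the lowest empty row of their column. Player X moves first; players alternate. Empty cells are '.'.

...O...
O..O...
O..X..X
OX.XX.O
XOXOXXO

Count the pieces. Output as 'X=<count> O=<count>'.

X=9 O=9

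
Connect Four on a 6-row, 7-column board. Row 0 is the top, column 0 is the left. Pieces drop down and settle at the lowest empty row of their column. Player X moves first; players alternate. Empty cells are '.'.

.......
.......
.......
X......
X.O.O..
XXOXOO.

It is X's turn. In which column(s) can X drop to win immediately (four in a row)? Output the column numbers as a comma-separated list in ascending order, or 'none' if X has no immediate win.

col 0: drop X → WIN!
col 1: drop X → no win
col 2: drop X → no win
col 3: drop X → no win
col 4: drop X → no win
col 5: drop X → no win
col 6: drop X → no win

Answer: 0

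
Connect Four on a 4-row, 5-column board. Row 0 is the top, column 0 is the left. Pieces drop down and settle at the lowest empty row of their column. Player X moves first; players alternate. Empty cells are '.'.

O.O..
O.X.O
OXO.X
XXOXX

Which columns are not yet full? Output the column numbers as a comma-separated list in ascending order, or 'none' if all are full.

Answer: 1,3,4

Derivation:
col 0: top cell = 'O' → FULL
col 1: top cell = '.' → open
col 2: top cell = 'O' → FULL
col 3: top cell = '.' → open
col 4: top cell = '.' → open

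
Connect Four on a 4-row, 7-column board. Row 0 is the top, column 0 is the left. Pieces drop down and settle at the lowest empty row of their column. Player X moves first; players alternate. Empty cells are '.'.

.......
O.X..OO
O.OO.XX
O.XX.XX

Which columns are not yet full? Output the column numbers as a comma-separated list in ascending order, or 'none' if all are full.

col 0: top cell = '.' → open
col 1: top cell = '.' → open
col 2: top cell = '.' → open
col 3: top cell = '.' → open
col 4: top cell = '.' → open
col 5: top cell = '.' → open
col 6: top cell = '.' → open

Answer: 0,1,2,3,4,5,6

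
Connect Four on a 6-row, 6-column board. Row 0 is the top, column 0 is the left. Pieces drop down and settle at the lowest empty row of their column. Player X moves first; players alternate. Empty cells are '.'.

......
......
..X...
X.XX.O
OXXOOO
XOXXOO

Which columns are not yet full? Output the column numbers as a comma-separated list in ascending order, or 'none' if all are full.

col 0: top cell = '.' → open
col 1: top cell = '.' → open
col 2: top cell = '.' → open
col 3: top cell = '.' → open
col 4: top cell = '.' → open
col 5: top cell = '.' → open

Answer: 0,1,2,3,4,5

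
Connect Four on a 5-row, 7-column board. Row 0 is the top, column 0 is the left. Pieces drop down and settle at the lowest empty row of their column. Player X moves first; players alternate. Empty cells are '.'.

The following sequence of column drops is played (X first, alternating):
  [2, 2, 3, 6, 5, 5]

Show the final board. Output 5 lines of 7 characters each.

Move 1: X drops in col 2, lands at row 4
Move 2: O drops in col 2, lands at row 3
Move 3: X drops in col 3, lands at row 4
Move 4: O drops in col 6, lands at row 4
Move 5: X drops in col 5, lands at row 4
Move 6: O drops in col 5, lands at row 3

Answer: .......
.......
.......
..O..O.
..XX.XO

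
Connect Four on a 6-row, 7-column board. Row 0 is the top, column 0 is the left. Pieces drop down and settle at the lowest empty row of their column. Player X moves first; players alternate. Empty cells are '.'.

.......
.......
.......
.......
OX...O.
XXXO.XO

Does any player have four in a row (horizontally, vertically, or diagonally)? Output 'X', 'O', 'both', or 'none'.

none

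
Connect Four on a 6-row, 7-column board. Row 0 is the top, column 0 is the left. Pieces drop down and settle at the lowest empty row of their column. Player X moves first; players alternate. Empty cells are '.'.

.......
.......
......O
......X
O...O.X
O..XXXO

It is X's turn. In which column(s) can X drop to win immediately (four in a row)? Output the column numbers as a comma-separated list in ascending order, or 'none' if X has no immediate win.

Answer: 2

Derivation:
col 0: drop X → no win
col 1: drop X → no win
col 2: drop X → WIN!
col 3: drop X → no win
col 4: drop X → no win
col 5: drop X → no win
col 6: drop X → no win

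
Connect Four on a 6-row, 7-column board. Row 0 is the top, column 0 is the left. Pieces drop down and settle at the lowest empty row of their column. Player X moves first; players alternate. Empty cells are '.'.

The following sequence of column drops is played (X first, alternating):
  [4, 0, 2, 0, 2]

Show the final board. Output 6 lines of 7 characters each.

Move 1: X drops in col 4, lands at row 5
Move 2: O drops in col 0, lands at row 5
Move 3: X drops in col 2, lands at row 5
Move 4: O drops in col 0, lands at row 4
Move 5: X drops in col 2, lands at row 4

Answer: .......
.......
.......
.......
O.X....
O.X.X..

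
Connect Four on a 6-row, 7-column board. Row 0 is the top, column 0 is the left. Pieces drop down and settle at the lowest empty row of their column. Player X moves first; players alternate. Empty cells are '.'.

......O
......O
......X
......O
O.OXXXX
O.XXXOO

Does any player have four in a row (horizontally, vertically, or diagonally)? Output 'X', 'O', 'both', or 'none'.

X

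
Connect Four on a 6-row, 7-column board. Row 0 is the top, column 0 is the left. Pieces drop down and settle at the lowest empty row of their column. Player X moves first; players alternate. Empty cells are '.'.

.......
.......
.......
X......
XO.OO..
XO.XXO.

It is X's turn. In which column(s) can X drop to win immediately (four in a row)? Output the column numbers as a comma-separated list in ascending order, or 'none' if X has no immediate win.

col 0: drop X → WIN!
col 1: drop X → no win
col 2: drop X → no win
col 3: drop X → no win
col 4: drop X → no win
col 5: drop X → no win
col 6: drop X → no win

Answer: 0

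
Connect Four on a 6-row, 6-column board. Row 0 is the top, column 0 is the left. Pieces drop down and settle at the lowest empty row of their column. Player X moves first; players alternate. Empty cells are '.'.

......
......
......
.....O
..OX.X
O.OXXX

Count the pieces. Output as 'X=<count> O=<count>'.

X=5 O=4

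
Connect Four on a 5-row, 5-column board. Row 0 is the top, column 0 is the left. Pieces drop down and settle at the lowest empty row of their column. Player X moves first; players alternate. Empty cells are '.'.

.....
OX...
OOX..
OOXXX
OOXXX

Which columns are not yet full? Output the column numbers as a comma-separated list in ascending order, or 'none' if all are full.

col 0: top cell = '.' → open
col 1: top cell = '.' → open
col 2: top cell = '.' → open
col 3: top cell = '.' → open
col 4: top cell = '.' → open

Answer: 0,1,2,3,4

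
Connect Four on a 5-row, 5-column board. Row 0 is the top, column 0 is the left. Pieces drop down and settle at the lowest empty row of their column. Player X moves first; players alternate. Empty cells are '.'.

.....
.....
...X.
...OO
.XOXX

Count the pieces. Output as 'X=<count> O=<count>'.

X=4 O=3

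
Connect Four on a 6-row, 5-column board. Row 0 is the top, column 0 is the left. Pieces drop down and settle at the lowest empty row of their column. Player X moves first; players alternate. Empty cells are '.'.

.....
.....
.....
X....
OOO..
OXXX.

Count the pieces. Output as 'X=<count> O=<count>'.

X=4 O=4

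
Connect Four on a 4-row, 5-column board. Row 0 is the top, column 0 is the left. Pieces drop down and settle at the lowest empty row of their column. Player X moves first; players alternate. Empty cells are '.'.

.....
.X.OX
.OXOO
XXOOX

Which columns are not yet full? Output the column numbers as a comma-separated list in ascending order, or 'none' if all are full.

Answer: 0,1,2,3,4

Derivation:
col 0: top cell = '.' → open
col 1: top cell = '.' → open
col 2: top cell = '.' → open
col 3: top cell = '.' → open
col 4: top cell = '.' → open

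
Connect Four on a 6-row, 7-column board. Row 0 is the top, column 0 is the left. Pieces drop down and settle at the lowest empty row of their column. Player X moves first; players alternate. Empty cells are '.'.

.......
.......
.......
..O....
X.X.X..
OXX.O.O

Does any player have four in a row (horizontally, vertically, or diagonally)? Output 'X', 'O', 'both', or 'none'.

none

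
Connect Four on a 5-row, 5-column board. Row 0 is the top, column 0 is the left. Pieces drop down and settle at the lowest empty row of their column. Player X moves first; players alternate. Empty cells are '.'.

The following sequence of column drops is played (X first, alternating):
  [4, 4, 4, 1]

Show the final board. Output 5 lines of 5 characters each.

Move 1: X drops in col 4, lands at row 4
Move 2: O drops in col 4, lands at row 3
Move 3: X drops in col 4, lands at row 2
Move 4: O drops in col 1, lands at row 4

Answer: .....
.....
....X
....O
.O..X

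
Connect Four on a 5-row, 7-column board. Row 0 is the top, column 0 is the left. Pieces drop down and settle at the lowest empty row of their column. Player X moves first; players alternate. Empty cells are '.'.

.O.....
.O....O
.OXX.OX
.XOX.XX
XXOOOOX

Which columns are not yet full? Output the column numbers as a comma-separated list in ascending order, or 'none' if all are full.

Answer: 0,2,3,4,5,6

Derivation:
col 0: top cell = '.' → open
col 1: top cell = 'O' → FULL
col 2: top cell = '.' → open
col 3: top cell = '.' → open
col 4: top cell = '.' → open
col 5: top cell = '.' → open
col 6: top cell = '.' → open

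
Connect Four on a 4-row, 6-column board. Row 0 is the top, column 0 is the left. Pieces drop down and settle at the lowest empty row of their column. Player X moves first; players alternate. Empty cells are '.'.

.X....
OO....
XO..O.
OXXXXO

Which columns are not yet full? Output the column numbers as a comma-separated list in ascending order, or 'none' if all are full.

Answer: 0,2,3,4,5

Derivation:
col 0: top cell = '.' → open
col 1: top cell = 'X' → FULL
col 2: top cell = '.' → open
col 3: top cell = '.' → open
col 4: top cell = '.' → open
col 5: top cell = '.' → open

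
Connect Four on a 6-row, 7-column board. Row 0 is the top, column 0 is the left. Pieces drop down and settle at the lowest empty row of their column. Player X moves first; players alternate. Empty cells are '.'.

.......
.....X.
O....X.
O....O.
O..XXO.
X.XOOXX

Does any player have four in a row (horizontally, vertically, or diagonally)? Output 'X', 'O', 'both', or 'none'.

none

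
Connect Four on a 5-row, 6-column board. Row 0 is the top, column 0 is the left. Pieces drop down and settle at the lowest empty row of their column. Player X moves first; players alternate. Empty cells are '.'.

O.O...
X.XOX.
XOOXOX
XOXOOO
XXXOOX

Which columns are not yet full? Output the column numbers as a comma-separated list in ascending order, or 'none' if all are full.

Answer: 1,3,4,5

Derivation:
col 0: top cell = 'O' → FULL
col 1: top cell = '.' → open
col 2: top cell = 'O' → FULL
col 3: top cell = '.' → open
col 4: top cell = '.' → open
col 5: top cell = '.' → open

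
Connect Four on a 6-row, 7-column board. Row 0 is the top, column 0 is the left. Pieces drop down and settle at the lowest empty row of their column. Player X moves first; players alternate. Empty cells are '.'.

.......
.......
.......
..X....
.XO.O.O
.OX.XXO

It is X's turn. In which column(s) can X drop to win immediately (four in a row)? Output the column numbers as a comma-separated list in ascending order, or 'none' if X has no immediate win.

col 0: drop X → no win
col 1: drop X → no win
col 2: drop X → no win
col 3: drop X → WIN!
col 4: drop X → no win
col 5: drop X → no win
col 6: drop X → no win

Answer: 3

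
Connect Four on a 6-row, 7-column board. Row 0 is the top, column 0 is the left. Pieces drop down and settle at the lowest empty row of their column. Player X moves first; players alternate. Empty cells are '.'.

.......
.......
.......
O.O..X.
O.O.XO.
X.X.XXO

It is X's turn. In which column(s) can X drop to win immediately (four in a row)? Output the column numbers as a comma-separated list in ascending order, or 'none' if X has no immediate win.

Answer: 3

Derivation:
col 0: drop X → no win
col 1: drop X → no win
col 2: drop X → no win
col 3: drop X → WIN!
col 4: drop X → no win
col 5: drop X → no win
col 6: drop X → no win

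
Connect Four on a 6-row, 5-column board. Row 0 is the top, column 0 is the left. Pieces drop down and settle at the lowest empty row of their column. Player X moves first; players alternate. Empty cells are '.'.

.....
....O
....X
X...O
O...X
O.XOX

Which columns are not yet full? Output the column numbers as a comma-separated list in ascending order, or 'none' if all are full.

Answer: 0,1,2,3,4

Derivation:
col 0: top cell = '.' → open
col 1: top cell = '.' → open
col 2: top cell = '.' → open
col 3: top cell = '.' → open
col 4: top cell = '.' → open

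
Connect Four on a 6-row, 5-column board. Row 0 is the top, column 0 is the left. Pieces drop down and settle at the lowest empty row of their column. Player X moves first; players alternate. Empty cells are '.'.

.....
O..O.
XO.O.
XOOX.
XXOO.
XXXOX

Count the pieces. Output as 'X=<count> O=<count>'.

X=9 O=9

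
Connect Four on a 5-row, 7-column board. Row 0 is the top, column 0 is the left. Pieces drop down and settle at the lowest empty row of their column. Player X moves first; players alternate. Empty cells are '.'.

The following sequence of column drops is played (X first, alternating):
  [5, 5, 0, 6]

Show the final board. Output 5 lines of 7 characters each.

Move 1: X drops in col 5, lands at row 4
Move 2: O drops in col 5, lands at row 3
Move 3: X drops in col 0, lands at row 4
Move 4: O drops in col 6, lands at row 4

Answer: .......
.......
.......
.....O.
X....XO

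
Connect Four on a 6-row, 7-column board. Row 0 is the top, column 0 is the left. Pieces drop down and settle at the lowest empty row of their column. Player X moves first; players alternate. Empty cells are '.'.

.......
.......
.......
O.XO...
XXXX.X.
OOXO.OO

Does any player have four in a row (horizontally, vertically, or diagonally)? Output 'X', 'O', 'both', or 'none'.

X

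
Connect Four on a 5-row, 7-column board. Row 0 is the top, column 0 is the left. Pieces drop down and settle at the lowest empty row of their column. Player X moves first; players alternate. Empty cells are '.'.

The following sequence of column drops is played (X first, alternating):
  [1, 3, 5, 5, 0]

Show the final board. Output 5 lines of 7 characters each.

Move 1: X drops in col 1, lands at row 4
Move 2: O drops in col 3, lands at row 4
Move 3: X drops in col 5, lands at row 4
Move 4: O drops in col 5, lands at row 3
Move 5: X drops in col 0, lands at row 4

Answer: .......
.......
.......
.....O.
XX.O.X.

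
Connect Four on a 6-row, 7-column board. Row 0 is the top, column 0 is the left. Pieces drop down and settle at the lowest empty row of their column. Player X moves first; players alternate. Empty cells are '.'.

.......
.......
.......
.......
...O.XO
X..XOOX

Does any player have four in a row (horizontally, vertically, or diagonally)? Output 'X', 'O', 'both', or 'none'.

none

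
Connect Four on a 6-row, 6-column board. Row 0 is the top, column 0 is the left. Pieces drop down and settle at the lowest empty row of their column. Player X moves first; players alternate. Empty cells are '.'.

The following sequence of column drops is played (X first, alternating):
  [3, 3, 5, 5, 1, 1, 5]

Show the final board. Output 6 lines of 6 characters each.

Answer: ......
......
......
.....X
.O.O.O
.X.X.X

Derivation:
Move 1: X drops in col 3, lands at row 5
Move 2: O drops in col 3, lands at row 4
Move 3: X drops in col 5, lands at row 5
Move 4: O drops in col 5, lands at row 4
Move 5: X drops in col 1, lands at row 5
Move 6: O drops in col 1, lands at row 4
Move 7: X drops in col 5, lands at row 3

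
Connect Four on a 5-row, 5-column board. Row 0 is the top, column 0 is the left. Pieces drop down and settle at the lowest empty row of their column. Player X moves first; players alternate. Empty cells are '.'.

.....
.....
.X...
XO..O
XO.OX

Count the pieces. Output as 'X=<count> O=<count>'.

X=4 O=4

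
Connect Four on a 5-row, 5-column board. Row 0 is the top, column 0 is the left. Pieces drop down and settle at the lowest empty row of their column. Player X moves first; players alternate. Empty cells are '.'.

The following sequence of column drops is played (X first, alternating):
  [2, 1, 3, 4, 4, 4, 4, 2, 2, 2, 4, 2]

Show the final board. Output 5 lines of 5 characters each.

Move 1: X drops in col 2, lands at row 4
Move 2: O drops in col 1, lands at row 4
Move 3: X drops in col 3, lands at row 4
Move 4: O drops in col 4, lands at row 4
Move 5: X drops in col 4, lands at row 3
Move 6: O drops in col 4, lands at row 2
Move 7: X drops in col 4, lands at row 1
Move 8: O drops in col 2, lands at row 3
Move 9: X drops in col 2, lands at row 2
Move 10: O drops in col 2, lands at row 1
Move 11: X drops in col 4, lands at row 0
Move 12: O drops in col 2, lands at row 0

Answer: ..O.X
..O.X
..X.O
..O.X
.OXXO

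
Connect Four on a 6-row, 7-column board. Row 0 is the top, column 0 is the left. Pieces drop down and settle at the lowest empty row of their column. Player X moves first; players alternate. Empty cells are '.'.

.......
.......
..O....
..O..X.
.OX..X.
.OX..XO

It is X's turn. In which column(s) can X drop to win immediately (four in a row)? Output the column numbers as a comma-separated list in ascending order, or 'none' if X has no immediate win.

col 0: drop X → no win
col 1: drop X → no win
col 2: drop X → no win
col 3: drop X → no win
col 4: drop X → no win
col 5: drop X → WIN!
col 6: drop X → no win

Answer: 5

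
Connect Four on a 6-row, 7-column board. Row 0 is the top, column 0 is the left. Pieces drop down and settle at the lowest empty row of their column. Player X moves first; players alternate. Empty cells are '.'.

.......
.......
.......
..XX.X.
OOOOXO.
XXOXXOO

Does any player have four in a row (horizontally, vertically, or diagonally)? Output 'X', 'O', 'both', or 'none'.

O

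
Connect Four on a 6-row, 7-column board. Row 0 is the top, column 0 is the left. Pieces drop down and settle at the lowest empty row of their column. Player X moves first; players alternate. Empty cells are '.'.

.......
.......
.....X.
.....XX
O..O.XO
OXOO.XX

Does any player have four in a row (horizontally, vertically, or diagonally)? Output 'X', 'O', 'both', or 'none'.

X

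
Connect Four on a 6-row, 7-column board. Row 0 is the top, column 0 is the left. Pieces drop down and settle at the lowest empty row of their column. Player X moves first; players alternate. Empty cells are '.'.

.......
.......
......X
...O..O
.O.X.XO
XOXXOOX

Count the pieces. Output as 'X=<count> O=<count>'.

X=7 O=7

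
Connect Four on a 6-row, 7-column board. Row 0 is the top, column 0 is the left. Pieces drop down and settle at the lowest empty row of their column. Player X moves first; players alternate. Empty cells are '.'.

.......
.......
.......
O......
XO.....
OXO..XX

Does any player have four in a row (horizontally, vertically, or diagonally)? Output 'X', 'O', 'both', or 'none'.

none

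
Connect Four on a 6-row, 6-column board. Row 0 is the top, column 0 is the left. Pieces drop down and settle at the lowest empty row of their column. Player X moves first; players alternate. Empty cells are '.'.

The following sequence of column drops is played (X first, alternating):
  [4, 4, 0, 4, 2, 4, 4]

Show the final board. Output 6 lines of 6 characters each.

Move 1: X drops in col 4, lands at row 5
Move 2: O drops in col 4, lands at row 4
Move 3: X drops in col 0, lands at row 5
Move 4: O drops in col 4, lands at row 3
Move 5: X drops in col 2, lands at row 5
Move 6: O drops in col 4, lands at row 2
Move 7: X drops in col 4, lands at row 1

Answer: ......
....X.
....O.
....O.
....O.
X.X.X.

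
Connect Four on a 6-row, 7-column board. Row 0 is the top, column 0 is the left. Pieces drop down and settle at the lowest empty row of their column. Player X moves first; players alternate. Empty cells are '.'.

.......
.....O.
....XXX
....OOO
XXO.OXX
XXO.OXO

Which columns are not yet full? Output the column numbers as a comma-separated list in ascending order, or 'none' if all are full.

col 0: top cell = '.' → open
col 1: top cell = '.' → open
col 2: top cell = '.' → open
col 3: top cell = '.' → open
col 4: top cell = '.' → open
col 5: top cell = '.' → open
col 6: top cell = '.' → open

Answer: 0,1,2,3,4,5,6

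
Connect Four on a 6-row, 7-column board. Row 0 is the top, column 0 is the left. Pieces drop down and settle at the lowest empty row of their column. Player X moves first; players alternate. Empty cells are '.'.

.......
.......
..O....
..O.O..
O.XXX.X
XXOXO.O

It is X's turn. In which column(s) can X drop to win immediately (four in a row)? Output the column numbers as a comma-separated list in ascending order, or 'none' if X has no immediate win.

col 0: drop X → no win
col 1: drop X → WIN!
col 2: drop X → no win
col 3: drop X → no win
col 4: drop X → no win
col 5: drop X → no win
col 6: drop X → no win

Answer: 1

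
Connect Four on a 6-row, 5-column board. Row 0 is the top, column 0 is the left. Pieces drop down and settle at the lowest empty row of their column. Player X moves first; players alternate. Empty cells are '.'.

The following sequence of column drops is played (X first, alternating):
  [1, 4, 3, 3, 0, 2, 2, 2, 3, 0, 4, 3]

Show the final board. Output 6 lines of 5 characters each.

Answer: .....
.....
...O.
..OX.
O.XOX
XXOXO

Derivation:
Move 1: X drops in col 1, lands at row 5
Move 2: O drops in col 4, lands at row 5
Move 3: X drops in col 3, lands at row 5
Move 4: O drops in col 3, lands at row 4
Move 5: X drops in col 0, lands at row 5
Move 6: O drops in col 2, lands at row 5
Move 7: X drops in col 2, lands at row 4
Move 8: O drops in col 2, lands at row 3
Move 9: X drops in col 3, lands at row 3
Move 10: O drops in col 0, lands at row 4
Move 11: X drops in col 4, lands at row 4
Move 12: O drops in col 3, lands at row 2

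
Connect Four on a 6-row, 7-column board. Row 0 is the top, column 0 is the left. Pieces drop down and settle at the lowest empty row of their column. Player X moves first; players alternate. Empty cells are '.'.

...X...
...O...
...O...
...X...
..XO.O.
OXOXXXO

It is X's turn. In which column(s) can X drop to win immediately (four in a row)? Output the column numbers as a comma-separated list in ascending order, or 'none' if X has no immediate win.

Answer: none

Derivation:
col 0: drop X → no win
col 1: drop X → no win
col 2: drop X → no win
col 4: drop X → no win
col 5: drop X → no win
col 6: drop X → no win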